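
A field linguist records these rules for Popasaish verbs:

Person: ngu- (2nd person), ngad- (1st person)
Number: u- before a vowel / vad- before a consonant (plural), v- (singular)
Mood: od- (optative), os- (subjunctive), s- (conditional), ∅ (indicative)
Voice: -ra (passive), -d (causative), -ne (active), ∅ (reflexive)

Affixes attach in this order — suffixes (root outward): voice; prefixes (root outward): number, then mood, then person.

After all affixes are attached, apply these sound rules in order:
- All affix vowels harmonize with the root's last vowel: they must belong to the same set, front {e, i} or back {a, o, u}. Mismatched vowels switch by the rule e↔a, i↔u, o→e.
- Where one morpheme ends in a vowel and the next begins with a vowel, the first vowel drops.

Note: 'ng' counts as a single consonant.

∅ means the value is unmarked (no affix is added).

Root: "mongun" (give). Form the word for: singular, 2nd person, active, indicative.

Attach number singular v- → vmongun.
Attach voice active -ne → vmongunne.
mood = indicative: zero marking, form stays vmongunne.
Attach person 2nd person ngu- → nguvmongunne.
Apply vowel harmony: nguvmongunne → nguvmongunna.
Vowel deletion: no change.

nguvmongunna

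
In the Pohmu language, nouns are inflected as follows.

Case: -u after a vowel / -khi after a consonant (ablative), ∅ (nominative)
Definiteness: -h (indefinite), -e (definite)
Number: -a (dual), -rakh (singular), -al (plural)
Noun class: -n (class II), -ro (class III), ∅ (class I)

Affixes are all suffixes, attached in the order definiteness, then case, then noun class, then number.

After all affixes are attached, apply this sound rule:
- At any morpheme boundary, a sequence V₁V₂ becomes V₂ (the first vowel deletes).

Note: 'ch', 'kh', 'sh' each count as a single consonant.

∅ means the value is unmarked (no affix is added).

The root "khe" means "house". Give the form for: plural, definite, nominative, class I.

Attach definiteness definite -e → khee.
case = nominative: zero marking, form stays khee.
noun class = class I: zero marking, form stays khee.
Attach number plural -al → kheeal.
Apply vowel deletion: kheeal → khal.

khal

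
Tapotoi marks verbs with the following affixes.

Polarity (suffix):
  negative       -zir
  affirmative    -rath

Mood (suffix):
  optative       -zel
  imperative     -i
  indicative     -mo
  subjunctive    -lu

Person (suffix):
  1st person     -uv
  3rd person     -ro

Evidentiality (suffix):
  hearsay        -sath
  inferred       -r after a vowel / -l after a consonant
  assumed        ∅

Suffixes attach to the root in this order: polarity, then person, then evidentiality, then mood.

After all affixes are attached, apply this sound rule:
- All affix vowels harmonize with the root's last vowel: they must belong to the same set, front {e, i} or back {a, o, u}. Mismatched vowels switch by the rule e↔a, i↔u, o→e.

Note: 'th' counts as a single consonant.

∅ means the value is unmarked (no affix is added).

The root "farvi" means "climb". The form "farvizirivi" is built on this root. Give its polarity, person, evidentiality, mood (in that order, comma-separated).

negative, 1st person, assumed, imperative

Segment: farvi-zir-uv-i.
polarity: -zir → negative.
person: -uv → 1st person.
evidentiality: ∅ → assumed.
mood: -i → imperative.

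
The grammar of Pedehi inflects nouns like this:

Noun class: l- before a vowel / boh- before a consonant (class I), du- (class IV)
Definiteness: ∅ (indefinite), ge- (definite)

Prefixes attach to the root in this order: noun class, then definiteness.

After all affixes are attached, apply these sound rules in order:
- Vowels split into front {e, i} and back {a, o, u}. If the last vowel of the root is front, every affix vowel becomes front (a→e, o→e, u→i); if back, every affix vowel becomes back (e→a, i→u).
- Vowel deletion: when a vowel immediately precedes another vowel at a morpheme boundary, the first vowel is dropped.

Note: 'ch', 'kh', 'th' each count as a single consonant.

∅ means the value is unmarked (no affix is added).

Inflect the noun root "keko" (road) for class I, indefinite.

bohkeko

Attach noun class class I boh- (before consonant 'k') → bohkeko.
definiteness = indefinite: zero marking, form stays bohkeko.
Vowel harmony: no change.
Vowel deletion: no change.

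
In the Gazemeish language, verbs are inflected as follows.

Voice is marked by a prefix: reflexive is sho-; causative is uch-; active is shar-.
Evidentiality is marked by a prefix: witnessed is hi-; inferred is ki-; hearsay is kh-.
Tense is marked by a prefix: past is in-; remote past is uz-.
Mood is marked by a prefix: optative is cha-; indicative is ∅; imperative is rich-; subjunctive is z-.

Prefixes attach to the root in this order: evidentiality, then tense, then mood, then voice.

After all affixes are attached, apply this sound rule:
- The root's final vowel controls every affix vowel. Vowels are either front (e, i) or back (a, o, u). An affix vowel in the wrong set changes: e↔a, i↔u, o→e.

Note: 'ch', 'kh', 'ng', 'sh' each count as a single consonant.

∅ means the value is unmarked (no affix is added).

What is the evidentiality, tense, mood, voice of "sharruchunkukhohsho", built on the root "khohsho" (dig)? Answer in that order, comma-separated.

inferred, past, imperative, active

Segment: shar-rich-in-ki-khohsho.
evidentiality: ki- → inferred.
tense: in- → past.
mood: rich- → imperative.
voice: shar- → active.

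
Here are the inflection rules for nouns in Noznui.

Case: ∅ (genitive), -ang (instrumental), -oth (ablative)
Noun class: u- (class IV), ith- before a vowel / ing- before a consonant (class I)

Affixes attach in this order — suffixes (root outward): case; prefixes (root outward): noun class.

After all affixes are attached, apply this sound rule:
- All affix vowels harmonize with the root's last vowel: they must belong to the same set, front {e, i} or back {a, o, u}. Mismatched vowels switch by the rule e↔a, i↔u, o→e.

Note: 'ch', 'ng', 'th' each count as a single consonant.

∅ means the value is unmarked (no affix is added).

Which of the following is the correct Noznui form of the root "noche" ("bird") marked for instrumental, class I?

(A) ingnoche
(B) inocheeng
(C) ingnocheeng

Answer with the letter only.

Attach case instrumental -ang → nocheang.
Attach noun class class I ing- (before consonant 'n') → ingnocheang.
Apply vowel harmony: ingnocheang → ingnocheeng.
So the correct form is ingnocheeng, option (C).
(B) inocheeng is wrong: it uses class IV instead of class I for noun class.
(A) ingnoche is wrong: it uses genitive instead of instrumental for case.

C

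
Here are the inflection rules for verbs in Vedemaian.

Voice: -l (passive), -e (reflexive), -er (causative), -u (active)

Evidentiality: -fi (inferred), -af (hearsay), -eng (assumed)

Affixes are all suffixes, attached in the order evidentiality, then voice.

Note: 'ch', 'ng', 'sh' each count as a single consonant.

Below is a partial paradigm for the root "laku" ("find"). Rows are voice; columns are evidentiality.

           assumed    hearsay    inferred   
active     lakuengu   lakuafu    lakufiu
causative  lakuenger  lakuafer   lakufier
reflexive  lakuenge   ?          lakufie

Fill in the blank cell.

Attach evidentiality hearsay -af → lakuaf.
Attach voice reflexive -e → lakuafe.

lakuafe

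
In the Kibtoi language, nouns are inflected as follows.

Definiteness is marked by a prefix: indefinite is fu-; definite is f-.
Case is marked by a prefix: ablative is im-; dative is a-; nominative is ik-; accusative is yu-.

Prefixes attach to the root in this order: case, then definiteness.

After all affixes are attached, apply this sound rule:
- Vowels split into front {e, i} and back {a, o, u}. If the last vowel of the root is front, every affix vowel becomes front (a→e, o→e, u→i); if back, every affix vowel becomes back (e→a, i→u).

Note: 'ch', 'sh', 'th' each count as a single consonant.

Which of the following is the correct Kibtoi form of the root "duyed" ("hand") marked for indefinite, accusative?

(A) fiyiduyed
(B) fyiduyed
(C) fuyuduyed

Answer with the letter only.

Attach case accusative yu- → yuduyed.
Attach definiteness indefinite fu- → fuyuduyed.
Apply vowel harmony: fuyuduyed → fiyiduyed.
So the correct form is fiyiduyed, option (A).
(B) fyiduyed is wrong: it uses definite instead of indefinite for definiteness.
(C) fuyuduyed is wrong: it fails to apply the sound rule(s).

A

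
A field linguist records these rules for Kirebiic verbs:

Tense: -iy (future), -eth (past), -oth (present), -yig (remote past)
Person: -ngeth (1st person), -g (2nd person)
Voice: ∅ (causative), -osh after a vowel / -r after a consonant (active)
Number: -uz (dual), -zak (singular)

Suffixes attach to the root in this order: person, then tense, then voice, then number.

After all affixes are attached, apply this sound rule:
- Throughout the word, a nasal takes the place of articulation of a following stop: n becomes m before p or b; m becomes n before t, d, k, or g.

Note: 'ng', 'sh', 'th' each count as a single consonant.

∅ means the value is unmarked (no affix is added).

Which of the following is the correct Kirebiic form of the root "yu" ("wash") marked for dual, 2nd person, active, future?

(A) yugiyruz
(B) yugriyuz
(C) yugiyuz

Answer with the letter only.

A

Attach person 2nd person -g → yug.
Attach tense future -iy → yugiy.
Attach voice active -r (after consonant 'y') → yugiyr.
Attach number dual -uz → yugiyruz.
Nasal assimilation: no change.
So the correct form is yugiyruz, option (A).
(C) yugiyuz is wrong: it uses causative instead of active for voice.
(B) yugriyuz is wrong: it has the affixes in the wrong order.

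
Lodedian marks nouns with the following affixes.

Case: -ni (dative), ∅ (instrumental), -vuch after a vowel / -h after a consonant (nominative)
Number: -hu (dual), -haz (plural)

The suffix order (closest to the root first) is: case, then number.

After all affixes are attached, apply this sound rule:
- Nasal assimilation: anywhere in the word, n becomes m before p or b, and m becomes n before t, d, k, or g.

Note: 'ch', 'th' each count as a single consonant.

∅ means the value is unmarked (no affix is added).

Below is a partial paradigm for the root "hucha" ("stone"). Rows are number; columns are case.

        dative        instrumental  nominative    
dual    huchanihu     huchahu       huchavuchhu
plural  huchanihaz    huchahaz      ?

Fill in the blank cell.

Attach case nominative -vuch (after vowel 'a') → huchavuch.
Attach number plural -haz → huchavuchhaz.
Nasal assimilation: no change.

huchavuchhaz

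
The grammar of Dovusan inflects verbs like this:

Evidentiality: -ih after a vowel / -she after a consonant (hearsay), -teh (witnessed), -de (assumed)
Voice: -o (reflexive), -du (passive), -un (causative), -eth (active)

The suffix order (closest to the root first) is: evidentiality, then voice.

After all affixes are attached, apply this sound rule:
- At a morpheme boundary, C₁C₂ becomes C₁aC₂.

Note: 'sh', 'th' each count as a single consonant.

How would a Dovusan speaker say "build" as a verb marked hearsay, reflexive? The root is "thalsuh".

thalsuhasheo

Attach evidentiality hearsay -she (after consonant 'h') → thalsuhshe.
Attach voice reflexive -o → thalsuhsheo.
Apply epenthesis: thalsuhsheo → thalsuhasheo.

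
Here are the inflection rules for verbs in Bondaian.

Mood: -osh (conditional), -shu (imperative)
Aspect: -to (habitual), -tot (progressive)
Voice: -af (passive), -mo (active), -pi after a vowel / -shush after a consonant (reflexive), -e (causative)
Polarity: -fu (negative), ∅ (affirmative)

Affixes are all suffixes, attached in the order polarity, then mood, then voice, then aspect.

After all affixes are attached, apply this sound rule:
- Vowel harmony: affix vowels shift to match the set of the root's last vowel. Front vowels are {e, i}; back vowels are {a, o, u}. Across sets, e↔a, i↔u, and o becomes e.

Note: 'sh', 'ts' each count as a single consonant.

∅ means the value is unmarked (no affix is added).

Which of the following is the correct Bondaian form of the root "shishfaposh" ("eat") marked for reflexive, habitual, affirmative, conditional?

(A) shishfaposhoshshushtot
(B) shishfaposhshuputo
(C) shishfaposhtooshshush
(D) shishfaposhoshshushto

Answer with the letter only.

D

polarity = affirmative: zero marking, form stays shishfaposh.
Attach mood conditional -osh → shishfaposhosh.
Attach voice reflexive -shush (after consonant 'sh') → shishfaposhoshshush.
Attach aspect habitual -to → shishfaposhoshshushto.
Vowel harmony: no change.
So the correct form is shishfaposhoshshushto, option (D).
(B) shishfaposhshuputo is wrong: it uses imperative instead of conditional for mood.
(C) shishfaposhtooshshush is wrong: it has the affixes in the wrong order.
(A) shishfaposhoshshushtot is wrong: it uses progressive instead of habitual for aspect.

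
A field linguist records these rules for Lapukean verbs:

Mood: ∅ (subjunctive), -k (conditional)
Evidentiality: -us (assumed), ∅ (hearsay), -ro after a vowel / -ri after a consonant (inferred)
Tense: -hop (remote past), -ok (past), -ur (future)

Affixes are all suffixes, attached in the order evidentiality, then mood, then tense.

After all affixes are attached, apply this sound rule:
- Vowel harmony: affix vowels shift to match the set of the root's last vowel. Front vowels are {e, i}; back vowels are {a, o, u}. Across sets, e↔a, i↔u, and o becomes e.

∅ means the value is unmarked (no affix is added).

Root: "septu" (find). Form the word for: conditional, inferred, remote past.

Attach evidentiality inferred -ro (after vowel 'u') → septuro.
Attach mood conditional -k → septurok.
Attach tense remote past -hop → septurokhop.
Vowel harmony: no change.

septurokhop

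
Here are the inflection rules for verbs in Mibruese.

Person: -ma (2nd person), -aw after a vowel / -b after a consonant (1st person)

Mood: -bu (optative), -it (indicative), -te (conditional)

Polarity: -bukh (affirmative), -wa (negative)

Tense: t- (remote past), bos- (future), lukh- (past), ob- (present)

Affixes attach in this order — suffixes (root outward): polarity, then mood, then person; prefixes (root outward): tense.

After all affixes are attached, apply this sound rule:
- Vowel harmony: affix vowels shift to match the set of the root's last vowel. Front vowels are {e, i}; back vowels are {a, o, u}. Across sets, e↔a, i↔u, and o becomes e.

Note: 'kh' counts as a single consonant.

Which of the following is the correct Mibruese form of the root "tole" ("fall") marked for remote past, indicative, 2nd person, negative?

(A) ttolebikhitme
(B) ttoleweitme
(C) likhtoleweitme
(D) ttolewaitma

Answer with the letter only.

B

Attach polarity negative -wa → tolewa.
Attach mood indicative -it → tolewait.
Attach tense remote past t- → ttolewait.
Attach person 2nd person -ma → ttolewaitma.
Apply vowel harmony: ttolewaitma → ttoleweitme.
So the correct form is ttoleweitme, option (B).
(C) likhtoleweitme is wrong: it uses past instead of remote past for tense.
(D) ttolewaitma is wrong: it fails to apply the sound rule(s).
(A) ttolebikhitme is wrong: it uses affirmative instead of negative for polarity.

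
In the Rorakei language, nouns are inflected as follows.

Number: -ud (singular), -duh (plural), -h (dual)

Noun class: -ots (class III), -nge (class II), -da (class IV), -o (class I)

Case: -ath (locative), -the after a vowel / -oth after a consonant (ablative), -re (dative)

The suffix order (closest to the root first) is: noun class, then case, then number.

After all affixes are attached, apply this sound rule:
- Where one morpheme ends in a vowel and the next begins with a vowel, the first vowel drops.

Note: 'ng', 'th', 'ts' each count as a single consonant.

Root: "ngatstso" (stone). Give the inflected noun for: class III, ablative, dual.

ngatstsotsothh

Attach noun class class III -ots → ngatstsoots.
Attach case ablative -oth (after consonant 'ts') → ngatstsootsoth.
Attach number dual -h → ngatstsootsothh.
Apply vowel deletion: ngatstsootsothh → ngatstsotsothh.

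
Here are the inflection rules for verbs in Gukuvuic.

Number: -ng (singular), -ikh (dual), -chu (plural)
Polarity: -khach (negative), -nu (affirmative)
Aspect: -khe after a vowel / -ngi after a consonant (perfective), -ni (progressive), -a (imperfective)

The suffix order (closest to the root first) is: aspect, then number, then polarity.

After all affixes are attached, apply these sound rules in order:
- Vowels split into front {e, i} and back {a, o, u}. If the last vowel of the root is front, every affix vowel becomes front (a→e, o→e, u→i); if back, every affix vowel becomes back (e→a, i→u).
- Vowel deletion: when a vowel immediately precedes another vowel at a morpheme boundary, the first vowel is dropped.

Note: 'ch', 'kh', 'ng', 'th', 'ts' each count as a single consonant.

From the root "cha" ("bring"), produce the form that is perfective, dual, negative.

chakhukhkhach

Attach aspect perfective -khe (after vowel 'a') → chakhe.
Attach number dual -ikh → chakheikh.
Attach polarity negative -khach → chakheikhkhach.
Apply vowel harmony: chakheikhkhach → chakhaukhkhach.
Apply vowel deletion: chakhaukhkhach → chakhukhkhach.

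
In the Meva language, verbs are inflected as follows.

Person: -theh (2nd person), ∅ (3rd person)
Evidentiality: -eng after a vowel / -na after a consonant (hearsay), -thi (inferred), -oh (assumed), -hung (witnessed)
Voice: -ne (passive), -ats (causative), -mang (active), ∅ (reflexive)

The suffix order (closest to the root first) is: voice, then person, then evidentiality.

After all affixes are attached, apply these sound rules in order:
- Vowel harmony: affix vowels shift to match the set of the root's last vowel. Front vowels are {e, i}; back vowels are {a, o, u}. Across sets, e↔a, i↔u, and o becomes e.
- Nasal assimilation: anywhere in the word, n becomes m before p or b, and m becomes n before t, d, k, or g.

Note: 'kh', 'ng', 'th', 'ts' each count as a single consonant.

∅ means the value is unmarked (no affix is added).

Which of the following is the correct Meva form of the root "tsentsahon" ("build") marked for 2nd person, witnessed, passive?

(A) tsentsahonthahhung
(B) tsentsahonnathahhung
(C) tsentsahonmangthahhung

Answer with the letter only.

B

Attach voice passive -ne → tsentsahonne.
Attach person 2nd person -theh → tsentsahonnetheh.
Attach evidentiality witnessed -hung → tsentsahonnethehhung.
Apply vowel harmony: tsentsahonnethehhung → tsentsahonnathahhung.
Nasal assimilation: no change.
So the correct form is tsentsahonnathahhung, option (B).
(A) tsentsahonthahhung is wrong: it uses reflexive instead of passive for voice.
(C) tsentsahonmangthahhung is wrong: it uses active instead of passive for voice.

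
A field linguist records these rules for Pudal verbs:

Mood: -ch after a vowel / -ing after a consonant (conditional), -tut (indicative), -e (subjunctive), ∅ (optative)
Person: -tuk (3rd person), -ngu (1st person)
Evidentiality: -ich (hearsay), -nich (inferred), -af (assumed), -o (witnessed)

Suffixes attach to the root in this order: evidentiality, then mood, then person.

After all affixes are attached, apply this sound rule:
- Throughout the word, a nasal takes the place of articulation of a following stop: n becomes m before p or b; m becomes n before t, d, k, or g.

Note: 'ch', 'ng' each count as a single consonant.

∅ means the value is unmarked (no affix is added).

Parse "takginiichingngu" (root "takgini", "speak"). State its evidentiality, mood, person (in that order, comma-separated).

Segment: takgini-ich-ing-ngu.
evidentiality: -ich → hearsay.
mood: -ch/ing → conditional.
person: -ngu → 1st person.

hearsay, conditional, 1st person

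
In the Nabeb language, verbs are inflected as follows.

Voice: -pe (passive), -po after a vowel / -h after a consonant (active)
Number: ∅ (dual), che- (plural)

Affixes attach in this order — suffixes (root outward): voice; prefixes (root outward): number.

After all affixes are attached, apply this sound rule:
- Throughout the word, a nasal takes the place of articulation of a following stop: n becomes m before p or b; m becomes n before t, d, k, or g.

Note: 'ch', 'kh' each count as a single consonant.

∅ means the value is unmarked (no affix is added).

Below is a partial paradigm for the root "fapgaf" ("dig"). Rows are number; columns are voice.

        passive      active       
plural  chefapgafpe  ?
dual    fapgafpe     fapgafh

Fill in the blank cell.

chefapgafh

Attach voice active -h (after consonant 'f') → fapgafh.
Attach number plural che- → chefapgafh.
Nasal assimilation: no change.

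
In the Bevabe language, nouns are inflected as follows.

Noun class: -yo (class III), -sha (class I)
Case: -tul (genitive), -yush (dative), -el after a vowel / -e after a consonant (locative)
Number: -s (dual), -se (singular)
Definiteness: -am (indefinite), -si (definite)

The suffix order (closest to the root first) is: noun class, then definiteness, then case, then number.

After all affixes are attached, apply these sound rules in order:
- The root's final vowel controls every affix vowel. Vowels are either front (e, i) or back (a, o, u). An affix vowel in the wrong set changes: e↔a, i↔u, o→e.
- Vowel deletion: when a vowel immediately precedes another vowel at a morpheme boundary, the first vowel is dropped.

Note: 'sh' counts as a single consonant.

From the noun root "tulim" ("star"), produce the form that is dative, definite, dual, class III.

Attach noun class class III -yo → tulimyo.
Attach definiteness definite -si → tulimyosi.
Attach case dative -yush → tulimyosiyush.
Attach number dual -s → tulimyosiyushs.
Apply vowel harmony: tulimyosiyushs → tulimyesiyishs.
Vowel deletion: no change.

tulimyesiyishs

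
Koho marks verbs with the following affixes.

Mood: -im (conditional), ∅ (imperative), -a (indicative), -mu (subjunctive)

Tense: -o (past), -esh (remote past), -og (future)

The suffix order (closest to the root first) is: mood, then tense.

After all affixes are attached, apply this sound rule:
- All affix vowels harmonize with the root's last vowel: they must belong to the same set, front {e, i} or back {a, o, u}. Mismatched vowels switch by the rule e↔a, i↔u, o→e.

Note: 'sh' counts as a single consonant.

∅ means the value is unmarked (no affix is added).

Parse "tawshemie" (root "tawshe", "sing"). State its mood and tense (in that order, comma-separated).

subjunctive, past

Segment: tawshe-mu-o.
mood: -mu → subjunctive.
tense: -o → past.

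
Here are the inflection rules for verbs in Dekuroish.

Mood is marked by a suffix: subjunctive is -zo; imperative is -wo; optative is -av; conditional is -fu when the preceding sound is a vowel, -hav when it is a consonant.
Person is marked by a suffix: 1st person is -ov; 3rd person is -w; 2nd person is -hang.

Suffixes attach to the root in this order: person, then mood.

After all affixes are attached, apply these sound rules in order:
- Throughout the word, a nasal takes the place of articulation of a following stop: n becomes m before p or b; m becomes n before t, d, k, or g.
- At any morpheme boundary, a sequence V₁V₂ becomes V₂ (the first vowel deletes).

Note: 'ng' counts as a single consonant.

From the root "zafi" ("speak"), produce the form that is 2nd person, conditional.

Attach person 2nd person -hang → zafihang.
Attach mood conditional -hav (after consonant 'ng') → zafihanghav.
Nasal assimilation: no change.
Vowel deletion: no change.

zafihanghav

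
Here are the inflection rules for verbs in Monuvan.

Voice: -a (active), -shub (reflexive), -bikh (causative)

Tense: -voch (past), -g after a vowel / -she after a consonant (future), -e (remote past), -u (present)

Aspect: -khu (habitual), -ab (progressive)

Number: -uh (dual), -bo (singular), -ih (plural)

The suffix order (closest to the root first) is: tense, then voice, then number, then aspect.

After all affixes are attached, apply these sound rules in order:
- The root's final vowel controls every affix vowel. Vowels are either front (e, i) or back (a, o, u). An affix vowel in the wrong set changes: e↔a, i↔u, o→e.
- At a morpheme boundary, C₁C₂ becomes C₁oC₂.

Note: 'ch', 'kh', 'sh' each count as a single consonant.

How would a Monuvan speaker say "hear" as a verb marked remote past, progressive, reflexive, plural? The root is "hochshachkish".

Attach tense remote past -e → hochshachkishe.
Attach voice reflexive -shub → hochshachkisheshub.
Attach number plural -ih → hochshachkisheshubih.
Attach aspect progressive -ab → hochshachkisheshubihab.
Apply vowel harmony: hochshachkisheshubihab → hochshachkisheshibiheb.
Epenthesis: no change.

hochshachkisheshibiheb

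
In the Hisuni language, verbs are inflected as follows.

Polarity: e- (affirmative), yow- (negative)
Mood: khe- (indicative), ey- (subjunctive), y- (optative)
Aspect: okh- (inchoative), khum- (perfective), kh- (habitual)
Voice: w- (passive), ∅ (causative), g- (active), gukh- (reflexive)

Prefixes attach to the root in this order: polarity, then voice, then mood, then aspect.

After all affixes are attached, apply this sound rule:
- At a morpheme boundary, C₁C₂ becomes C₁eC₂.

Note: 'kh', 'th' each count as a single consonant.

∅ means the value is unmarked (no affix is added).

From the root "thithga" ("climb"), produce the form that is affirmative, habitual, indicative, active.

khekhegethithga

Attach polarity affirmative e- → ethithga.
Attach voice active g- → gethithga.
Attach mood indicative khe- → khegethithga.
Attach aspect habitual kh- → khkhegethithga.
Apply epenthesis: khkhegethithga → khekhegethithga.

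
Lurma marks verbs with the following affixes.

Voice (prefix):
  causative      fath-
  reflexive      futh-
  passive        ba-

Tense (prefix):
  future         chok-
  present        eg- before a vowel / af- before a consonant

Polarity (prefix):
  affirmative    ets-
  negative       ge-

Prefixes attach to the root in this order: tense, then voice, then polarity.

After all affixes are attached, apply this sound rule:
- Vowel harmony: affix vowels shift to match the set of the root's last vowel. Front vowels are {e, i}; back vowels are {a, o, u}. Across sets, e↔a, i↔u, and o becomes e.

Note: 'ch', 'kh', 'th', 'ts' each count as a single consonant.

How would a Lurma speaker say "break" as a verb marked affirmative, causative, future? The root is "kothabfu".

Attach tense future chok- → chokkothabfu.
Attach voice causative fath- → fathchokkothabfu.
Attach polarity affirmative ets- → etsfathchokkothabfu.
Apply vowel harmony: etsfathchokkothabfu → atsfathchokkothabfu.

atsfathchokkothabfu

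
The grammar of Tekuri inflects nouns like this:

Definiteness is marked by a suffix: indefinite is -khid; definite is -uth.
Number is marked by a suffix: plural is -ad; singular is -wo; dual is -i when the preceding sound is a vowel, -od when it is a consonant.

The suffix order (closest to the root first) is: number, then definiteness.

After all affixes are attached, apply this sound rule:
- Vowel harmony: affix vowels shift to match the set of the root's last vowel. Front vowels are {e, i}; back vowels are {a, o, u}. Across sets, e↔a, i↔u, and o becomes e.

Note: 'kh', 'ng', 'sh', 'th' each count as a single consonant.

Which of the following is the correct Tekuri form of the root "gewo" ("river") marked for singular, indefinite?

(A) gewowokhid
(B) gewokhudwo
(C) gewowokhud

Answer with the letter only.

Attach number singular -wo → gewowo.
Attach definiteness indefinite -khid → gewowokhid.
Apply vowel harmony: gewowokhid → gewowokhud.
So the correct form is gewowokhud, option (C).
(A) gewowokhid is wrong: it fails to apply the sound rule(s).
(B) gewokhudwo is wrong: it has the affixes in the wrong order.

C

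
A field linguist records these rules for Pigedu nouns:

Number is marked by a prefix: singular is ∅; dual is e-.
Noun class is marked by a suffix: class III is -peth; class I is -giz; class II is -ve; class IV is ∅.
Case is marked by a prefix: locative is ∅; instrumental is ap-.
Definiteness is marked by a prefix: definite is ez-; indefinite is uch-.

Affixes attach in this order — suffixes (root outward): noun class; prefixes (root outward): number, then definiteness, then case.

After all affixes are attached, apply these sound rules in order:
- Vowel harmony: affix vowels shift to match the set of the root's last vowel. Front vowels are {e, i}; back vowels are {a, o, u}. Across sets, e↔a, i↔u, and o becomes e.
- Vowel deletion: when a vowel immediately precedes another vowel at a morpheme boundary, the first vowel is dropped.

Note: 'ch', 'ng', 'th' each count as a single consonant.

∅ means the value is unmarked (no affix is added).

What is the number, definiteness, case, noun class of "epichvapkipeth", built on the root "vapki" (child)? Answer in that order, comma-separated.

Segment: ap-uch-vapki-peth.
number: ∅ → singular.
definiteness: uch- → indefinite.
case: ap- → instrumental.
noun class: -peth → class III.

singular, indefinite, instrumental, class III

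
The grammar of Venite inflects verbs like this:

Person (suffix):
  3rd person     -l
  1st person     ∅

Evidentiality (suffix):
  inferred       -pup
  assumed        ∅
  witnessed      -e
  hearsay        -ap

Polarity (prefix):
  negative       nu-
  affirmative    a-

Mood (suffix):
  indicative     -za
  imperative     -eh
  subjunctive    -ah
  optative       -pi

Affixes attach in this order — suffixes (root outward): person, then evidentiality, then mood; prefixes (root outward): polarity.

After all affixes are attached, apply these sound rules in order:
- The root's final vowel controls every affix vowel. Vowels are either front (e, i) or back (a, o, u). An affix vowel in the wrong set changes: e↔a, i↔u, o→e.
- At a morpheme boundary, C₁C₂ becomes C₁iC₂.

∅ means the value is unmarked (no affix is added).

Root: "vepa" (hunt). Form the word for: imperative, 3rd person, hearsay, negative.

Attach person 3rd person -l → vepal.
Attach evidentiality hearsay -ap → vepalap.
Attach mood imperative -eh → vepalapeh.
Attach polarity negative nu- → nuvepalapeh.
Apply vowel harmony: nuvepalapeh → nuvepalapah.
Epenthesis: no change.

nuvepalapah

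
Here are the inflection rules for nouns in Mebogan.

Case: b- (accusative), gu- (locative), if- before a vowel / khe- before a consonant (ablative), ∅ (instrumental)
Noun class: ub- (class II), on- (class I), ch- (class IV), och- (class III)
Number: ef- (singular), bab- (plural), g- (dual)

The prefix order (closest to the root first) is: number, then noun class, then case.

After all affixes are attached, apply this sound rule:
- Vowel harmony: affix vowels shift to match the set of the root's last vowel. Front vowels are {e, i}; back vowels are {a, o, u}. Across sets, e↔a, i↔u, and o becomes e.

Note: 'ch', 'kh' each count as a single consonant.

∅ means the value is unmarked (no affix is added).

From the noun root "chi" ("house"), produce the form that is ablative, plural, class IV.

Attach number plural bab- → babchi.
Attach noun class class IV ch- → chbabchi.
Attach case ablative khe- (before consonant 'ch') → khechbabchi.
Apply vowel harmony: khechbabchi → khechbebchi.

khechbebchi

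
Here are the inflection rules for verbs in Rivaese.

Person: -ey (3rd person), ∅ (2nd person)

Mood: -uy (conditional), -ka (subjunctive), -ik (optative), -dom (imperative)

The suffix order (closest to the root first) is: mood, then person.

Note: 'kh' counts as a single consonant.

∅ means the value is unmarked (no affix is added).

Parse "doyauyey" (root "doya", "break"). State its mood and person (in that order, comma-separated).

Segment: doya-uy-ey.
mood: -uy → conditional.
person: -ey → 3rd person.

conditional, 3rd person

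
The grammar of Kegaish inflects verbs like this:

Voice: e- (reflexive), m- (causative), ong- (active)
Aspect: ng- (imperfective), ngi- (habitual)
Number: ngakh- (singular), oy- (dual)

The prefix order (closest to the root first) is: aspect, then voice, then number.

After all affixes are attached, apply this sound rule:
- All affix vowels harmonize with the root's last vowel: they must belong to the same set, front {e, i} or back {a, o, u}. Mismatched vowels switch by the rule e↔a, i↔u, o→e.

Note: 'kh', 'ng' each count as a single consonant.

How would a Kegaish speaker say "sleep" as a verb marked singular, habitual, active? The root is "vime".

ngekhengngivime

Attach aspect habitual ngi- → ngivime.
Attach voice active ong- → ongngivime.
Attach number singular ngakh- → ngakhongngivime.
Apply vowel harmony: ngakhongngivime → ngekhengngivime.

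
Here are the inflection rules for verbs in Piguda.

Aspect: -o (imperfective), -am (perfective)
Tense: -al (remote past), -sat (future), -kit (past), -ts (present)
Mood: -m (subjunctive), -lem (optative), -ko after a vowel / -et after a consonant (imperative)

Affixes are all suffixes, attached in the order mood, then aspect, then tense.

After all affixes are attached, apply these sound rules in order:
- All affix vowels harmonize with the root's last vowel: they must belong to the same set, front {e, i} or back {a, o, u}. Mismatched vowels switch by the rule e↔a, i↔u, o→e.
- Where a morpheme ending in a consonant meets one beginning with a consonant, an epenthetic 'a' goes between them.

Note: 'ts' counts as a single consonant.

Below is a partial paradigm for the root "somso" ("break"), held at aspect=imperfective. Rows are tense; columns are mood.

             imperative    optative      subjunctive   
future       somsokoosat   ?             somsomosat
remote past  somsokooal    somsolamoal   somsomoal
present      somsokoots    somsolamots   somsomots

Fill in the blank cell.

Attach mood optative -lem → somsolem.
Attach aspect imperfective -o → somsolemo.
Attach tense future -sat → somsolemosat.
Apply vowel harmony: somsolemosat → somsolamosat.
Epenthesis: no change.

somsolamosat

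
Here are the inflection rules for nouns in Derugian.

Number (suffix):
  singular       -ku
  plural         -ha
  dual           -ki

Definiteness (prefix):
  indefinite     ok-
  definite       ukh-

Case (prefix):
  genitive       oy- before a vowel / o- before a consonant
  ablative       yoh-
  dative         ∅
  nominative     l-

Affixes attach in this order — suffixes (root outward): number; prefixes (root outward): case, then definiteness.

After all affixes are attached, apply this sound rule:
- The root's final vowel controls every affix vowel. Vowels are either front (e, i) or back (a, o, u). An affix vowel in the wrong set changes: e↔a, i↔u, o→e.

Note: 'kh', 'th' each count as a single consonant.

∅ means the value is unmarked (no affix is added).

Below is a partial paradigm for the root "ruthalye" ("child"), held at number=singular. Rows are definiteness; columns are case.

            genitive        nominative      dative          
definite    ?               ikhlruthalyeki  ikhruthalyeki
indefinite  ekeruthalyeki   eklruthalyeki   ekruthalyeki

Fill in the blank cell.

ikheruthalyeki

Attach number singular -ku → ruthalyeku.
Attach case genitive o- (before consonant 'r') → oruthalyeku.
Attach definiteness definite ukh- → ukhoruthalyeku.
Apply vowel harmony: ukhoruthalyeku → ikheruthalyeki.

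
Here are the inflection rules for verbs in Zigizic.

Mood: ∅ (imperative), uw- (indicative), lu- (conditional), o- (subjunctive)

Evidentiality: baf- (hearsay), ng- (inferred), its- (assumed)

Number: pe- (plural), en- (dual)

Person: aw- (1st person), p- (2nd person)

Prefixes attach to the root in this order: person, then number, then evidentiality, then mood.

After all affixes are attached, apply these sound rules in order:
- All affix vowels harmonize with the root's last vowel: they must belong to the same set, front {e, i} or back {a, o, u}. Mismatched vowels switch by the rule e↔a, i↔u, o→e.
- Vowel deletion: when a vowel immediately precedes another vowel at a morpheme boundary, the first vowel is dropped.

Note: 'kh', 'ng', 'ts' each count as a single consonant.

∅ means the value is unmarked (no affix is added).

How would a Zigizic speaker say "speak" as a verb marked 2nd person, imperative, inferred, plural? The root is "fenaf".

ngpapfenaf

Attach person 2nd person p- → pfenaf.
Attach number plural pe- → pepfenaf.
Attach evidentiality inferred ng- → ngpepfenaf.
mood = imperative: zero marking, form stays ngpepfenaf.
Apply vowel harmony: ngpepfenaf → ngpapfenaf.
Vowel deletion: no change.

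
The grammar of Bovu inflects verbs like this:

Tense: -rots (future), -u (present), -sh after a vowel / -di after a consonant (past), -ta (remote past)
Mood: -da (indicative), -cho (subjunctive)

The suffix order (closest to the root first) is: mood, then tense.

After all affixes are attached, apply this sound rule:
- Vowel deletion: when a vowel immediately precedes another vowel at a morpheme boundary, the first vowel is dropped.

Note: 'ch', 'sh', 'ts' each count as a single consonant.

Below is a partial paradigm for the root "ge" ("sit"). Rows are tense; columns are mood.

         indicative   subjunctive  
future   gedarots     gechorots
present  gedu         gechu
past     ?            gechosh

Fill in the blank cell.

Attach mood indicative -da → geda.
Attach tense past -sh (after vowel 'a') → gedash.
Vowel deletion: no change.

gedash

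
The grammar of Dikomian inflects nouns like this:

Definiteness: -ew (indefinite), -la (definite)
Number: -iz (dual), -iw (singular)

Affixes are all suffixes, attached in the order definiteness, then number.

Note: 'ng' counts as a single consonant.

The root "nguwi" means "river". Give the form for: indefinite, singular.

nguwiewiw

Attach definiteness indefinite -ew → nguwiew.
Attach number singular -iw → nguwiewiw.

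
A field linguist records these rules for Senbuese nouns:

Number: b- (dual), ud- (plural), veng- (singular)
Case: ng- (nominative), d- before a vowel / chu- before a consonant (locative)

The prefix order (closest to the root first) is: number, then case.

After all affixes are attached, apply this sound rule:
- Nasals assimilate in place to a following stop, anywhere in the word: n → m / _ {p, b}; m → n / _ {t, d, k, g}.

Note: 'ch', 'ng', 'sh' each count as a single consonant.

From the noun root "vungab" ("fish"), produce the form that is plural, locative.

dudvungab

Attach number plural ud- → udvungab.
Attach case locative d- (before vowel 'u') → dudvungab.
Nasal assimilation: no change.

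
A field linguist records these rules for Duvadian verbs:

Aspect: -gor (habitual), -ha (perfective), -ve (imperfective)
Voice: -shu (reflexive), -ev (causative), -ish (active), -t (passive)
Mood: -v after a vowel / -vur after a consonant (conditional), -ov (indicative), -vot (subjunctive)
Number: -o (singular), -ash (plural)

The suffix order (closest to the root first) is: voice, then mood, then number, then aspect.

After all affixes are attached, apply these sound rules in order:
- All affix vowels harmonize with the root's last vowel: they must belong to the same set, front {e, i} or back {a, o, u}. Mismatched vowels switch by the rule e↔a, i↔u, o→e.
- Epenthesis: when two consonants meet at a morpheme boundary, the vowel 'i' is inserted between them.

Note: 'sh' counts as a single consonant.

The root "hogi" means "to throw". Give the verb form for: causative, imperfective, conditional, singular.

hogievivireve

Attach voice causative -ev → hogiev.
Attach mood conditional -vur (after consonant 'v') → hogievvur.
Attach number singular -o → hogievvuro.
Attach aspect imperfective -ve → hogievvurove.
Apply vowel harmony: hogievvurove → hogievvireve.
Apply epenthesis: hogievvireve → hogievivireve.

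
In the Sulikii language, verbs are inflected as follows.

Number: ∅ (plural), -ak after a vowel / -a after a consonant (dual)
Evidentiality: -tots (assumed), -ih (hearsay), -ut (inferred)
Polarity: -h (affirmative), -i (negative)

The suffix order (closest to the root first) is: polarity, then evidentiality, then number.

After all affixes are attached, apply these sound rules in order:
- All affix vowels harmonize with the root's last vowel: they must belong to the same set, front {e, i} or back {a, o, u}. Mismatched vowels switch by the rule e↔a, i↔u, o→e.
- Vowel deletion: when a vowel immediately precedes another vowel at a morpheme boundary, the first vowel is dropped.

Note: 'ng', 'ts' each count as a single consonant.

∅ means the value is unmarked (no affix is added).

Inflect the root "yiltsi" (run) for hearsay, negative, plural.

yiltsih

Attach polarity negative -i → yiltsii.
Attach evidentiality hearsay -ih → yiltsiiih.
number = plural: zero marking, form stays yiltsiiih.
Vowel harmony: no change.
Apply vowel deletion: yiltsiiih → yiltsih.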